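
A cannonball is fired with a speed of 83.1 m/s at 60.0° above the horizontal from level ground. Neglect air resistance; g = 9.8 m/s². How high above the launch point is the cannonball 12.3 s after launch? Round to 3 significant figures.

v_y0 = 83.1 sin 60.0° = 71.97 m/s.
y(t) = v_y0 t − ½ g t² = 71.97×12.3 − 4.900×12.3² = 144 m.

144 m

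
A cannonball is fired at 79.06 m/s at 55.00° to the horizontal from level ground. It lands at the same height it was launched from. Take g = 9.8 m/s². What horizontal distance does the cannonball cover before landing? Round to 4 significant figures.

599.3 m

For level ground, R = v₀² sin(2θ) / g.
sin(2 × 55.00°) = sin 110.00° = 0.9397.
R = (79.06)² × 0.9397 / 9.8 = 599.3 m.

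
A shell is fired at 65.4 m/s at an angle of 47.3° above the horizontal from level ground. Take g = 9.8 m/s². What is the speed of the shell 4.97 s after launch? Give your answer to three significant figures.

44.4 m/s

v_x = 65.4 cos 47.3° = 44.35 m/s (constant).
v_y(t) = 65.4 sin 47.3° − g t = 48.06 − 9.8 × 4.97 = -0.6460 m/s.
Speed = √(v_x² + v_y²) = √(1967 + 0.4173) = 44.4 m/s.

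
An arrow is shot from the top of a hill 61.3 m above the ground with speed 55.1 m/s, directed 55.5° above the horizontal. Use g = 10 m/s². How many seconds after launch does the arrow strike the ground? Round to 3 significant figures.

Vertical component: v_y = 55.1 sin 55.5° = 45.41 m/s.
Taking up as positive with launch at y = 61.3 m, landing at y = 0: 0 = 61.3 + 45.41 t − ½(10) t².
Solving 5.000 t² − 45.41 t − 61.3 = 0 gives t = [45.41 + √(45.41² + 4·5.000·61.3)] / 10.00 = 10.3 s.

10.3 s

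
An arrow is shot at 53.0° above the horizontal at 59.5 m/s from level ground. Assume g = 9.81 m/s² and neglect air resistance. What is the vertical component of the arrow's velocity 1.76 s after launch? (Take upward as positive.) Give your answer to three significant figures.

30.3 m/s

Initial vertical component: v_y0 = 59.5 sin 53.0° = 47.52 m/s.
v_y(t) = v_y0 − g t = 47.52 − 9.81 × 1.76 = 30.3 m/s.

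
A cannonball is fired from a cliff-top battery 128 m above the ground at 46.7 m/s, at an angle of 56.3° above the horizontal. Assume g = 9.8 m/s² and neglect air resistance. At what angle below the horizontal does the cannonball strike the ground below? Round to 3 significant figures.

67.8°

v_x = 46.7 cos 56.3° = 25.91 m/s.
At impact |v_y| = √(v_y0² + 2 g h) = √(38.85² + 2×9.8×128) = 63.39 m/s.
Angle below horizontal = arctan(|v_y| / v_x) = arctan(63.39 / 25.91) = 67.8°.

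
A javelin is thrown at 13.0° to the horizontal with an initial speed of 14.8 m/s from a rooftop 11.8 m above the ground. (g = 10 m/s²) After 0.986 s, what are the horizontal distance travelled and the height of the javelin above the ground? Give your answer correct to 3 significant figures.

v_x = 14.8 cos 13.0° = 14.42 m/s; v_y0 = 14.8 sin 13.0° = 3.329 m/s.
x = v_x t = 14.42 × 0.986 = 14.2 m.
y = 11.8 + v_y0 t − ½ g t² = 10.2 m.

x = 14.2 m, y = 10.2 m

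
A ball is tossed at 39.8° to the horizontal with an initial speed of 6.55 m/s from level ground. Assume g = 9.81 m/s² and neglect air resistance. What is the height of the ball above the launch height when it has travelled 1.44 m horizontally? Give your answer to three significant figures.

v_x = 6.55 cos 39.8° = 5.032 m/s, v_y0 = 6.55 sin 39.8° = 4.193 m/s.
Time to reach x = 1.44 m: t = x / v_x = 1.44 / 5.032 = 0.2862 s.
y = v_y0 t − ½ g t² = 4.193×0.2862 − 4.905×0.2862² = 0.798 m.

0.798 m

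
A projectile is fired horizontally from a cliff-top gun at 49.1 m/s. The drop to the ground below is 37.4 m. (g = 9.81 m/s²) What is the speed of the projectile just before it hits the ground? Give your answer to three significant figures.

Fall time: t = √(2 × 37.4 / 9.81) = 2.761 s.
At impact: v_x = 49.1 m/s (unchanged), v_y = g t = 9.81 × 2.761 = 27.09 m/s.
Speed = √(v_x² + v_y²) = √(2411 + 733.9) = 56.1 m/s.

56.1 m/s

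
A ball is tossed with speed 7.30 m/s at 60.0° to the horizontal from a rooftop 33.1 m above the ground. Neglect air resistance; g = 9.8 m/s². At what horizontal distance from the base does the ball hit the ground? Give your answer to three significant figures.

12.1 m

Components: v_x = 7.30 cos 60.0° = 3.650 m/s, v_y = 7.30 sin 60.0° = 6.322 m/s.
Vertical: 0 = 33.1 + 6.322 t − ½(9.8) t² ⇒ 4.900 t² − 6.322 t − 33.1 = 0.
t = [6.322 + √(39.97 + 648.8)] / 9.800 = 3.323 s.
Horizontal: R = v_x · t = 3.650 × 3.323 = 12.1 m.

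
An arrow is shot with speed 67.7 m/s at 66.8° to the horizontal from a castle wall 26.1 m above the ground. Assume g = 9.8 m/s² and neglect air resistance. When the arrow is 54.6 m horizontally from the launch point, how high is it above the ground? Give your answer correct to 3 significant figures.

133 m

v_x = 67.7 cos 66.8° = 26.67 m/s, v_y0 = 67.7 sin 66.8° = 62.23 m/s.
Time to reach x = 54.6 m: t = x / v_x = 54.6 / 26.67 = 2.047 s.
y = 26.1 + v_y0 t − ½ g t² = 26.1 + 62.23×2.047 − 4.900×2.047² = 133 m.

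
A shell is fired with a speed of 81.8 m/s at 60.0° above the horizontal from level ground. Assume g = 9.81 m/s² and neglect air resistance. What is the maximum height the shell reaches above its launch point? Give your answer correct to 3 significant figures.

Vertical component of launch velocity: v_y = 81.8 sin 60.0° = 70.84 m/s.
At the highest point the vertical velocity is zero, so v_y² = 2 g h_max.
h_max = (70.84)² / (2 × 9.81) = 5018 / 19.62 = 256 m.

256 m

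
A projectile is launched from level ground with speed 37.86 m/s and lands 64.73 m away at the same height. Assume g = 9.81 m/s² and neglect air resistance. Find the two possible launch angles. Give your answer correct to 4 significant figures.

Level-ground range: R = v₀² sin(2θ)/g ⇒ sin 2θ = R g / v₀² = 64.73×9.81/37.86² = 0.4430.
2θ = arcsin(0.4430) = 26.295° or 180° − 26.295° = 153.705°.
So θ = 13.15° or θ = 76.85°.

13.15° and 76.85°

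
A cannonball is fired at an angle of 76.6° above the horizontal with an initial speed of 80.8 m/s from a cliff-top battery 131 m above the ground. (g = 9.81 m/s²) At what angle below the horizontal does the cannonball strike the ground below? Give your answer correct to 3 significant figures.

78.7°

v_x = 80.8 cos 76.6° = 18.73 m/s.
At impact |v_y| = √(v_y0² + 2 g h) = √(78.60² + 2×9.81×131) = 93.53 m/s.
Angle below horizontal = arctan(|v_y| / v_x) = arctan(93.53 / 18.73) = 78.7°.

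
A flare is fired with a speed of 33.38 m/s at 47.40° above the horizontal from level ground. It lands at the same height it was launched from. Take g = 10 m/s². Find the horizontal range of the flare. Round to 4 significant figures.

For level ground, R = v₀² sin(2θ) / g.
sin(2 × 47.40°) = sin 94.800° = 0.9965.
R = (33.38)² × 0.9965 / 10 = 111.0 m.

111.0 m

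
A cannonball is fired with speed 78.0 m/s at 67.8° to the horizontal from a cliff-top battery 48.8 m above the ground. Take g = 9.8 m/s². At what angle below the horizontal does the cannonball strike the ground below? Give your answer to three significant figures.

v_x = 78.0 cos 67.8° = 29.47 m/s.
At impact |v_y| = √(v_y0² + 2 g h) = √(72.22² + 2×9.8×48.8) = 78.56 m/s.
Angle below horizontal = arctan(|v_y| / v_x) = arctan(78.56 / 29.47) = 69.4°.

69.4°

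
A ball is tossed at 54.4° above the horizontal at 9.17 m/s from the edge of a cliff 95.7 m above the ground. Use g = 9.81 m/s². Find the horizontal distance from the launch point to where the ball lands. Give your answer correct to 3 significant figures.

28.0 m

Components: v_x = 9.17 cos 54.4° = 5.338 m/s, v_y = 9.17 sin 54.4° = 7.456 m/s.
Vertical: 0 = 95.7 + 7.456 t − ½(9.81) t² ⇒ 4.905 t² − 7.456 t − 95.7 = 0.
t = [7.456 + √(55.59 + 1878)] / 9.810 = 5.242 s.
Horizontal: R = v_x · t = 5.338 × 5.242 = 28.0 m.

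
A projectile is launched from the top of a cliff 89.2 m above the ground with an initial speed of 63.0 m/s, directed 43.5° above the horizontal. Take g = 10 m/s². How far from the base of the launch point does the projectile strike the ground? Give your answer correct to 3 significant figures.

Components: v_x = 63.0 cos 43.5° = 45.70 m/s, v_y = 63.0 sin 43.5° = 43.37 m/s.
Vertical: 0 = 89.2 + 43.37 t − ½(10) t² ⇒ 5.000 t² − 43.37 t − 89.2 = 0.
t = [43.37 + √(1881 + 1784)] / 10.00 = 10.39 s.
Horizontal: R = v_x · t = 45.70 × 10.39 = 475 m.

475 m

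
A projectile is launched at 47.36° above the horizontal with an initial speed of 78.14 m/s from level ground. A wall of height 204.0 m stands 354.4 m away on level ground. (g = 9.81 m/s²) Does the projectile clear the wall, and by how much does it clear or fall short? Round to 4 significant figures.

v_x = 78.14 cos 47.36° = 52.931 m/s; v_y0 = 78.14 sin 47.36° = 57.482 m/s.
Time to reach the wall: t = 354.4 / 52.931 = 6.6955 s.
Height at that point: y = 57.482×6.6955 − 4.905×6.6955² = 164.98 m.
That is 204.0 − 164.98 = 39.02 m below the top of the wall, so the projectile does not clear it.

No — it falls 39.02 m short of clearing the wall.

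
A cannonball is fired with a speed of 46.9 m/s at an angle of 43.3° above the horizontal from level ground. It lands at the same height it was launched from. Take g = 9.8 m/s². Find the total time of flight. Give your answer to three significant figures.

6.56 s

Vertical component: v_y = 46.9 sin 43.3° = 32.16 m/s.
For a projectile landing at launch height, time of flight is t = 2 v_y / g = 2 × 32.16 / 9.8 = 6.56 s.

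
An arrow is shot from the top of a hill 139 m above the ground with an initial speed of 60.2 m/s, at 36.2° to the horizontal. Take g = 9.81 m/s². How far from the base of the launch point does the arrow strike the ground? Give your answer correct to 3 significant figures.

Components: v_x = 60.2 cos 36.2° = 48.58 m/s, v_y = 60.2 sin 36.2° = 35.55 m/s.
Vertical: 0 = 139 + 35.55 t − ½(9.81) t² ⇒ 4.905 t² − 35.55 t − 139 = 0.
t = [35.55 + √(1264 + 2727)] / 9.810 = 10.06 s.
Horizontal: R = v_x · t = 48.58 × 10.06 = 489 m.

489 m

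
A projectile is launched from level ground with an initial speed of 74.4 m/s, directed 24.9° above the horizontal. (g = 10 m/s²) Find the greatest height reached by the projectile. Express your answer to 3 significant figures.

49.1 m

Vertical component of launch velocity: v_y = 74.4 sin 24.9° = 31.33 m/s.
At the highest point the vertical velocity is zero, so v_y² = 2 g h_max.
h_max = (31.33)² / (2 × 10) = 981.6 / 20.00 = 49.1 m.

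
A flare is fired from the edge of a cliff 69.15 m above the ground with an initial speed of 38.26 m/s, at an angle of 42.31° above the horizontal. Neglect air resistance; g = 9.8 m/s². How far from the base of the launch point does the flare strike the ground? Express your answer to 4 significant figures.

204.1 m

Components: v_x = 38.26 cos 42.31° = 28.294 m/s, v_y = 38.26 sin 42.31° = 25.754 m/s.
Vertical: 0 = 69.15 + 25.754 t − ½(9.8) t² ⇒ 4.900 t² − 25.754 t − 69.15 = 0.
t = [25.754 + √(663.27 + 1355.3)] / 9.800 = 7.2125 s.
Horizontal: R = v_x · t = 28.294 × 7.2125 = 204.1 m.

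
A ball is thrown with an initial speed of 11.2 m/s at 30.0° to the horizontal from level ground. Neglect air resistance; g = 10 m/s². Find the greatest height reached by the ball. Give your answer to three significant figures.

Vertical component of launch velocity: v_y = 11.2 sin 30.0° = 5.600 m/s.
At the highest point the vertical velocity is zero, so v_y² = 2 g h_max.
h_max = (5.600)² / (2 × 10) = 31.36 / 20.00 = 1.57 m.

1.57 m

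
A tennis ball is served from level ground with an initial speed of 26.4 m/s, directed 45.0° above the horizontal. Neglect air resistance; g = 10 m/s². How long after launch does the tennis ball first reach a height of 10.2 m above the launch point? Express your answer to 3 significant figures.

v_y0 = 26.4 sin 45.0° = 18.67 m/s.
Set y = v_y0 t − ½ g t² = 10.2: 5.000 t² − 18.67 t + 10.2 = 0.
t = [18.67 ± √(348.6 − 204.0)] / 10 = (18.67 ± 12.02) / 10, giving t = 0.665 s or t = 3.07 s.
The tennis ball is on the way up at the first time, so t = 0.665 s.

0.665 s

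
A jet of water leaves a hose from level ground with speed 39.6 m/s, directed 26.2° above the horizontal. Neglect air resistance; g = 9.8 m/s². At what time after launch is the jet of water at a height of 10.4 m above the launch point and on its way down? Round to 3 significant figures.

v_y0 = 39.6 sin 26.2° = 17.48 m/s.
Set y = v_y0 t − ½ g t² = 10.4: 4.900 t² − 17.48 t + 10.4 = 0.
t = [17.48 ± √(305.6 − 203.8)] / 9.8 = (17.48 ± 10.09) / 9.8, giving t = 0.754 s or t = 2.81 s.
On the way down corresponds to the larger root: t = 2.81 s.

2.81 s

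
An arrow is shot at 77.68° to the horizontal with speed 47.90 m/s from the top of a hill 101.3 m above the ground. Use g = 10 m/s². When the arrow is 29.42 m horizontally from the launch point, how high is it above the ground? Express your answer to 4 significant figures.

194.6 m

v_x = 47.90 cos 77.68° = 10.220 m/s, v_y0 = 47.90 sin 77.68° = 46.797 m/s.
Time to reach x = 29.42 m: t = x / v_x = 29.42 / 10.220 = 2.8787 s.
y = 101.3 + v_y0 t − ½ g t² = 101.3 + 46.797×2.8787 − 5.000×2.8787² = 194.6 m.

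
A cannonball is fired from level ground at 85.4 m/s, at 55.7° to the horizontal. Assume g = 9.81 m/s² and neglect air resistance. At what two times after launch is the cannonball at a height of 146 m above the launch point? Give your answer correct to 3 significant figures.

v_y0 = 85.4 sin 55.7° = 70.55 m/s.
Set y = v_y0 t − ½ g t² = 146: 4.905 t² − 70.55 t + 146 = 0.
t = [70.55 ± √(4977 − 2865)] / 9.81 = (70.55 ± 45.96) / 9.81, giving t = 2.51 s or t = 11.9 s.
So the cannonball is at 146 m at t = 2.51 s (rising) and t = 11.9 s (falling).

2.51 s and 11.9 s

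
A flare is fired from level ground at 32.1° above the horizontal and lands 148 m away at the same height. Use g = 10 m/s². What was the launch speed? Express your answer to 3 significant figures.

On level ground, R = v₀² sin(2θ) / g, so v₀ = √(R g / sin 2θ).
sin(2 × 32.1°) = 0.9003.
v₀ = √(148 × 10 / 0.9003) = √1644 = 40.5 m/s.

40.5 m/s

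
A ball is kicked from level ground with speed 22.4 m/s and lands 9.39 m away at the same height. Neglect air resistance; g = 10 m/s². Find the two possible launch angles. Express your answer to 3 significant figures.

5.39° and 84.6°

Level-ground range: R = v₀² sin(2θ)/g ⇒ sin 2θ = R g / v₀² = 9.39×10/22.4² = 0.1871.
2θ = arcsin(0.1871) = 10.78° or 180° − 10.78° = 169.22°.
So θ = 5.39° or θ = 84.6°.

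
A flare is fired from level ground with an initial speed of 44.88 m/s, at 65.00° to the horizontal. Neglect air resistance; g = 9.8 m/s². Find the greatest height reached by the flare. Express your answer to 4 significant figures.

84.41 m

Vertical component of launch velocity: v_y = 44.88 sin 65.00° = 40.675 m/s.
At the highest point the vertical velocity is zero, so v_y² = 2 g h_max.
h_max = (40.675)² / (2 × 9.8) = 1654.5 / 19.60 = 84.41 m.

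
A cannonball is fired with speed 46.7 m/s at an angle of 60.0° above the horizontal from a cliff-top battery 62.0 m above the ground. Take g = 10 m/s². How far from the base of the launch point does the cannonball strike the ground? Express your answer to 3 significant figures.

220 m

Components: v_x = 46.7 cos 60.0° = 23.35 m/s, v_y = 46.7 sin 60.0° = 40.44 m/s.
Vertical: 0 = 62.0 + 40.44 t − ½(10) t² ⇒ 5.000 t² − 40.44 t − 62.0 = 0.
t = [40.44 + √(1635 + 1240)] / 10.00 = 9.406 s.
Horizontal: R = v_x · t = 23.35 × 9.406 = 220 m.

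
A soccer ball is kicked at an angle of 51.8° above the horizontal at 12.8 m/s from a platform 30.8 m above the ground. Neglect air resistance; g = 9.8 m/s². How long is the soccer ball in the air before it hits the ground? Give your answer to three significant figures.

Vertical component: v_y = 12.8 sin 51.8° = 10.06 m/s.
Taking up as positive with launch at y = 30.8 m, landing at y = 0: 0 = 30.8 + 10.06 t − ½(9.8) t².
Solving 4.900 t² − 10.06 t − 30.8 = 0 gives t = [10.06 + √(10.06² + 4·4.900·30.8)] / 9.800 = 3.74 s.

3.74 s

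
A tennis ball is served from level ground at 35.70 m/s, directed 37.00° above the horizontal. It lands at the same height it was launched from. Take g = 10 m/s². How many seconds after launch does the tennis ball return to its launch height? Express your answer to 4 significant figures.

Vertical component: v_y = 35.70 sin 37.00° = 21.485 m/s.
For a projectile landing at launch height, time of flight is t = 2 v_y / g = 2 × 21.485 / 10 = 4.297 s.

4.297 s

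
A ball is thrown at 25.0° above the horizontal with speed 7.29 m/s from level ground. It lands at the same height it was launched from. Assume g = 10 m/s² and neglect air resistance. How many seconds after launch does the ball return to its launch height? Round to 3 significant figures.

Vertical component: v_y = 7.29 sin 25.0° = 3.081 m/s.
For a projectile landing at launch height, time of flight is t = 2 v_y / g = 2 × 3.081 / 10 = 0.616 s.

0.616 s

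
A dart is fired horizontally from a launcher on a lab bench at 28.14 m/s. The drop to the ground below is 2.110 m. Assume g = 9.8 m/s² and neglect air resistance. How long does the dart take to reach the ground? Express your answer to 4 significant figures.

0.6562 s

The horizontal speed doesn't affect the fall. With v_y0 = 0, h = ½ g t².
t = √(2 × 2.110 / 9.8) = √0.43061 = 0.6562 s.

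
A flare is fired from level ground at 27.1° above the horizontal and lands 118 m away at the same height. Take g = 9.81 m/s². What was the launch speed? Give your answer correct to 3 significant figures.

37.8 m/s

On level ground, R = v₀² sin(2θ) / g, so v₀ = √(R g / sin 2θ).
sin(2 × 27.1°) = 0.8111.
v₀ = √(118 × 9.81 / 0.8111) = √1427 = 37.8 m/s.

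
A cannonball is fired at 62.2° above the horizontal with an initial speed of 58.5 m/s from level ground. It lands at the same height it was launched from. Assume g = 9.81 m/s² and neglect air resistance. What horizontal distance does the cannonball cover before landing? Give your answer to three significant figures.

For level ground, R = v₀² sin(2θ) / g.
sin(2 × 62.2°) = sin 124.4° = 0.8251.
R = (58.5)² × 0.8251 / 9.81 = 288 m.

288 m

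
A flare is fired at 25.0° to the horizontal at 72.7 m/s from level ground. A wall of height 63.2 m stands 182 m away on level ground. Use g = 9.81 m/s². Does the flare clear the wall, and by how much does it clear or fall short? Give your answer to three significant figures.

No — it falls 15.8 m short of clearing the wall.

v_x = 72.7 cos 25.0° = 65.89 m/s; v_y0 = 72.7 sin 25.0° = 30.72 m/s.
Time to reach the wall: t = 182 / 65.89 = 2.762 s.
Height at that point: y = 30.72×2.762 − 4.905×2.762² = 47.43 m.
That is 63.2 − 47.43 = 15.8 m below the top of the wall, so the flare does not clear it.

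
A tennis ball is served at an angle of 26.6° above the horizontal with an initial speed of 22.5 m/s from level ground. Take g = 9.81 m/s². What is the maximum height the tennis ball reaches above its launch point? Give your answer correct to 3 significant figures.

5.17 m

Vertical component of launch velocity: v_y = 22.5 sin 26.6° = 10.07 m/s.
At the highest point the vertical velocity is zero, so v_y² = 2 g h_max.
h_max = (10.07)² / (2 × 9.81) = 101.4 / 19.62 = 5.17 m.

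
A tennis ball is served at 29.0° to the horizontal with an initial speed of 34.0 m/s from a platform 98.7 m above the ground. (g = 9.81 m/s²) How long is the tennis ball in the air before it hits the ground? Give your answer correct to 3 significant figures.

Vertical component: v_y = 34.0 sin 29.0° = 16.48 m/s.
Taking up as positive with launch at y = 98.7 m, landing at y = 0: 0 = 98.7 + 16.48 t − ½(9.81) t².
Solving 4.905 t² − 16.48 t − 98.7 = 0 gives t = [16.48 + √(16.48² + 4·4.905·98.7)] / 9.810 = 6.47 s.

6.47 s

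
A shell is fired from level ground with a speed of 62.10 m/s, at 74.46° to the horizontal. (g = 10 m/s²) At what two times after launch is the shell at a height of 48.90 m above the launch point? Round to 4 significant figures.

0.8824 s and 11.08 s

v_y0 = 62.10 sin 74.46° = 59.830 m/s.
Set y = v_y0 t − ½ g t² = 48.90: 5.000 t² − 59.830 t + 48.90 = 0.
t = [59.830 ± √(3579.6 − 978.00)] / 10 = (59.830 ± 51.006) / 10, giving t = 0.8824 s or t = 11.08 s.
So the shell is at 48.90 m at t = 0.8824 s (rising) and t = 11.08 s (falling).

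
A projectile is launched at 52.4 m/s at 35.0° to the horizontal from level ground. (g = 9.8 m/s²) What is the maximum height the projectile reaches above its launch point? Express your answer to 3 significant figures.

Vertical component of launch velocity: v_y = 52.4 sin 35.0° = 30.06 m/s.
At the highest point the vertical velocity is zero, so v_y² = 2 g h_max.
h_max = (30.06)² / (2 × 9.8) = 903.6 / 19.60 = 46.1 m.

46.1 m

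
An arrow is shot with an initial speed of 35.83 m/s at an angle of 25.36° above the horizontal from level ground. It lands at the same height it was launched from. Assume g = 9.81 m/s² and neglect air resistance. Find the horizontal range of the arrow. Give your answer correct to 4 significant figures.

101.3 m

For level ground, R = v₀² sin(2θ) / g.
sin(2 × 25.36°) = sin 50.720° = 0.7741.
R = (35.83)² × 0.7741 / 9.81 = 101.3 m.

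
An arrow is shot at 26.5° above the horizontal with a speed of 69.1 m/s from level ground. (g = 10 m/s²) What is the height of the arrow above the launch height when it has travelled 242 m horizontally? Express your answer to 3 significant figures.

v_x = 69.1 cos 26.5° = 61.84 m/s, v_y0 = 69.1 sin 26.5° = 30.83 m/s.
Time to reach x = 242 m: t = x / v_x = 242 / 61.84 = 3.913 s.
y = v_y0 t − ½ g t² = 30.83×3.913 − 5.000×3.913² = 44.1 m.

44.1 m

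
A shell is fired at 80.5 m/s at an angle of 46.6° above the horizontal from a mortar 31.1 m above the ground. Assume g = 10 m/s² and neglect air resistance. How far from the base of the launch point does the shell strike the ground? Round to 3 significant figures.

675 m

Components: v_x = 80.5 cos 46.6° = 55.31 m/s, v_y = 80.5 sin 46.6° = 58.49 m/s.
Vertical: 0 = 31.1 + 58.49 t − ½(10) t² ⇒ 5.000 t² − 58.49 t − 31.1 = 0.
t = [58.49 + √(3421 + 622.0)] / 10.00 = 12.21 s.
Horizontal: R = v_x · t = 55.31 × 12.21 = 675 m.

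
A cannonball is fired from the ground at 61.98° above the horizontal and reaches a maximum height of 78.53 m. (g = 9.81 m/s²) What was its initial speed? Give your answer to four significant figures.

44.46 m/s

At maximum height v_y = 0, so (v₀ sin θ)² = 2 g H.
v₀ sin 61.98° = √(2 × 9.81 × 78.53) = 39.252 m/s.
v₀ = 39.252 / sin 61.98° = 39.252 / 0.8828 = 44.46 m/s.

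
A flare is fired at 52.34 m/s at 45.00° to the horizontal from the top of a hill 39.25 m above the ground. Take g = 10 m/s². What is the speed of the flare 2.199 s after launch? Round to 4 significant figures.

39.94 m/s

v_x = 52.34 cos 45.00° = 37.010 m/s (constant).
v_y(t) = 52.34 sin 45.00° − g t = 37.010 − 10 × 2.199 = 15.020 m/s.
Speed = √(v_x² + v_y²) = √(1369.7 + 225.60) = 39.94 m/s.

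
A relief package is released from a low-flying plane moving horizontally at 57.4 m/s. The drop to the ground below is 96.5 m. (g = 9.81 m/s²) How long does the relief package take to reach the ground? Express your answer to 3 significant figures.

The horizontal speed doesn't affect the fall. With v_y0 = 0, h = ½ g t².
t = √(2 × 96.5 / 9.81) = √19.67 = 4.44 s.

4.44 s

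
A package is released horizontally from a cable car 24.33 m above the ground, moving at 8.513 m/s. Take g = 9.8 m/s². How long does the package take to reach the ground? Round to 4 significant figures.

2.228 s

The horizontal speed doesn't affect the fall. With v_y0 = 0, h = ½ g t².
t = √(2 × 24.33 / 9.8) = √4.9653 = 2.228 s.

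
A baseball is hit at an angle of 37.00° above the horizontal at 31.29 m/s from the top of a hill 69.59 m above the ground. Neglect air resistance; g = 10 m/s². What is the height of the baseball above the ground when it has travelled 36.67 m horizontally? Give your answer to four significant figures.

v_x = 31.29 cos 37.00° = 24.989 m/s, v_y0 = 31.29 sin 37.00° = 18.831 m/s.
Time to reach x = 36.67 m: t = x / v_x = 36.67 / 24.989 = 1.4674 s.
y = 69.59 + v_y0 t − ½ g t² = 69.59 + 18.831×1.4674 − 5.000×1.4674² = 86.46 m.

86.46 m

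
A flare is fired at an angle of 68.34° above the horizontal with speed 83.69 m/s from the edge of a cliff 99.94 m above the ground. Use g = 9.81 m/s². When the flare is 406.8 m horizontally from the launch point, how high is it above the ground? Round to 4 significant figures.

273.6 m

v_x = 83.69 cos 68.34° = 30.890 m/s, v_y0 = 83.69 sin 68.34° = 77.781 m/s.
Time to reach x = 406.8 m: t = x / v_x = 406.8 / 30.890 = 13.169 s.
y = 99.94 + v_y0 t − ½ g t² = 99.94 + 77.781×13.169 − 4.905×13.169² = 273.6 m.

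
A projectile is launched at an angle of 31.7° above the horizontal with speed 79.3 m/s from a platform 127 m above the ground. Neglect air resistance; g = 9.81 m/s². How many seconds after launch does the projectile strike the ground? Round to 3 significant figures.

Vertical component: v_y = 79.3 sin 31.7° = 41.67 m/s.
Taking up as positive with launch at y = 127 m, landing at y = 0: 0 = 127 + 41.67 t − ½(9.81) t².
Solving 4.905 t² − 41.67 t − 127 = 0 gives t = [41.67 + √(41.67² + 4·4.905·127)] / 9.810 = 10.9 s.

10.9 s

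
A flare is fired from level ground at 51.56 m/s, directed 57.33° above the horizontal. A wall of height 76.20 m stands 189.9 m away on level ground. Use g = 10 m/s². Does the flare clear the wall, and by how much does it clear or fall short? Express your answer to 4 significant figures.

v_x = 51.56 cos 57.33° = 27.832 m/s; v_y0 = 51.56 sin 57.33° = 43.403 m/s.
Time to reach the wall: t = 189.9 / 27.832 = 6.8231 s.
Height at that point: y = 43.403×6.8231 − 5.000×6.8231² = 63.370 m.
That is 76.20 − 63.370 = 12.83 m below the top of the wall, so the flare does not clear it.

No — it falls 12.83 m short of clearing the wall.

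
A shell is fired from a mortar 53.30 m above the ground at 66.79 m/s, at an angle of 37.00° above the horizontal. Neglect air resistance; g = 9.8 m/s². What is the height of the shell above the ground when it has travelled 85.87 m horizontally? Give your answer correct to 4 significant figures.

105.3 m

v_x = 66.79 cos 37.00° = 53.341 m/s, v_y0 = 66.79 sin 37.00° = 40.195 m/s.
Time to reach x = 85.87 m: t = x / v_x = 85.87 / 53.341 = 1.6098 s.
y = 53.30 + v_y0 t − ½ g t² = 53.30 + 40.195×1.6098 − 4.900×1.6098² = 105.3 m.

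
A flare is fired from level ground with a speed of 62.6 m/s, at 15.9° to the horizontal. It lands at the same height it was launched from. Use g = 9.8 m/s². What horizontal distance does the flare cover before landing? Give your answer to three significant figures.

For level ground, R = v₀² sin(2θ) / g.
sin(2 × 15.9°) = sin 31.80° = 0.5270.
R = (62.6)² × 0.5270 / 9.8 = 211 m.

211 m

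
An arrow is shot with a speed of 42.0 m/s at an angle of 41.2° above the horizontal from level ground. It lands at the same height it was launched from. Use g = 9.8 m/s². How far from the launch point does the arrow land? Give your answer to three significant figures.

For level ground, R = v₀² sin(2θ) / g.
sin(2 × 41.2°) = sin 82.40° = 0.9912.
R = (42.0)² × 0.9912 / 9.8 = 178 m.

178 m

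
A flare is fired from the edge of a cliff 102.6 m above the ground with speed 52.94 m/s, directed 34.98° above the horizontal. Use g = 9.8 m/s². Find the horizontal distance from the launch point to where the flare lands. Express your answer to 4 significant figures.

374.0 m

Components: v_x = 52.94 cos 34.98° = 43.377 m/s, v_y = 52.94 sin 34.98° = 30.350 m/s.
Vertical: 0 = 102.6 + 30.350 t − ½(9.8) t² ⇒ 4.900 t² − 30.350 t − 102.6 = 0.
t = [30.350 + √(921.12 + 2011.0)] / 9.800 = 8.6224 s.
Horizontal: R = v_x · t = 43.377 × 8.6224 = 374.0 m.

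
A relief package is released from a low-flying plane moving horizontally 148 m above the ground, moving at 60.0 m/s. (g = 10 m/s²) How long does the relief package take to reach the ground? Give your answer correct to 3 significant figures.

5.44 s

The horizontal speed doesn't affect the fall. With v_y0 = 0, h = ½ g t².
t = √(2 × 148 / 10) = √29.60 = 5.44 s.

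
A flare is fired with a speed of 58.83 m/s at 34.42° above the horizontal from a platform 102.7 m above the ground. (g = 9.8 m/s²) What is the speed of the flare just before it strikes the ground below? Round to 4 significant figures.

73.99 m/s

v_x = 58.83 cos 34.42° = 48.530 m/s is unchanged throughout.
For the vertical component, v_y² = v_y0² + 2 g h = (33.254)² + 2×9.8×102.7 = 3118.7, so |v_y| = 55.845 m/s.
Impact speed = √(v_x² + v_y²) = √(2355.2 + 3118.7) = 73.99 m/s.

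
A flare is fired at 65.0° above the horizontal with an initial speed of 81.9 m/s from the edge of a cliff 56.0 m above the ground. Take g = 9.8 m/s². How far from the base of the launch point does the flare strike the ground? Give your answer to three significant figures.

549 m

Components: v_x = 81.9 cos 65.0° = 34.61 m/s, v_y = 81.9 sin 65.0° = 74.23 m/s.
Vertical: 0 = 56.0 + 74.23 t − ½(9.8) t² ⇒ 4.900 t² − 74.23 t − 56.0 = 0.
t = [74.23 + √(5510 + 1098)] / 9.800 = 15.87 s.
Horizontal: R = v_x · t = 34.61 × 15.87 = 549 m.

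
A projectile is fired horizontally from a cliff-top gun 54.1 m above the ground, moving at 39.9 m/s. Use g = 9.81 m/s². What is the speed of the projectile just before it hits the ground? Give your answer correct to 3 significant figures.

51.5 m/s

Fall time: t = √(2 × 54.1 / 9.81) = 3.321 s.
At impact: v_x = 39.9 m/s (unchanged), v_y = g t = 9.81 × 3.321 = 32.58 m/s.
Speed = √(v_x² + v_y²) = √(1592 + 1061) = 51.5 m/s.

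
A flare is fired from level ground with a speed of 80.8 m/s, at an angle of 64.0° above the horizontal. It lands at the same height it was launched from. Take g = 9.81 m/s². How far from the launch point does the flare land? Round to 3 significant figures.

524 m

For level ground, R = v₀² sin(2θ) / g.
sin(2 × 64.0°) = sin 128.0° = 0.7880.
R = (80.8)² × 0.7880 / 9.81 = 524 m.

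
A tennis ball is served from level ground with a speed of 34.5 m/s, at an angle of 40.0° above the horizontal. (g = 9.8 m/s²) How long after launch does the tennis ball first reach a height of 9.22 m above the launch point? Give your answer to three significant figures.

v_y0 = 34.5 sin 40.0° = 22.18 m/s.
Set y = v_y0 t − ½ g t² = 9.22: 4.900 t² − 22.18 t + 9.22 = 0.
t = [22.18 ± √(492.0 − 180.7)] / 9.8 = (22.18 ± 17.64) / 9.8, giving t = 0.463 s or t = 4.06 s.
The tennis ball is on the way up at the first time, so t = 0.463 s.

0.463 s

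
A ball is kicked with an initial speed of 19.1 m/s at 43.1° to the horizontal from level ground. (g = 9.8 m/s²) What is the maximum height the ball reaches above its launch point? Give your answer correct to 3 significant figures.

Vertical component of launch velocity: v_y = 19.1 sin 43.1° = 13.05 m/s.
At the highest point the vertical velocity is zero, so v_y² = 2 g h_max.
h_max = (13.05)² / (2 × 9.8) = 170.3 / 19.60 = 8.69 m.

8.69 m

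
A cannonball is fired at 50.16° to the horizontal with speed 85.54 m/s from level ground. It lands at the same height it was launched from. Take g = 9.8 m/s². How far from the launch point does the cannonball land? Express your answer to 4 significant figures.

Components: v_x = 85.54 cos 50.16° = 54.801 m/s, v_y = 85.54 sin 50.16° = 65.681 m/s.
Time of flight (same landing height): t = 2 v_y / g = 2 × 65.681 / 9.8 = 13.404 s.
Range: R = v_x · t = 54.801 × 13.404 = 734.6 m.

734.6 m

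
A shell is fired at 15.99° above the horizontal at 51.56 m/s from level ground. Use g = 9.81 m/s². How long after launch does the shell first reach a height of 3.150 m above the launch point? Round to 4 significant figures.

v_y0 = 51.56 sin 15.99° = 14.203 m/s.
Set y = v_y0 t − ½ g t² = 3.150: 4.905 t² − 14.203 t + 3.150 = 0.
t = [14.203 ± √(201.73 − 61.803)] / 9.81 = (14.203 ± 11.829) / 9.81, giving t = 0.2420 s or t = 2.654 s.
The shell is on the way up at the first time, so t = 0.2420 s.

0.2420 s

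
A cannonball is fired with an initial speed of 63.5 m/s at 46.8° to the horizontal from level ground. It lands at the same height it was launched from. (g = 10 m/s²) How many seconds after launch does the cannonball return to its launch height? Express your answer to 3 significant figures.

9.26 s

Vertical component: v_y = 63.5 sin 46.8° = 46.29 m/s.
For a projectile landing at launch height, time of flight is t = 2 v_y / g = 2 × 46.29 / 10 = 9.26 s.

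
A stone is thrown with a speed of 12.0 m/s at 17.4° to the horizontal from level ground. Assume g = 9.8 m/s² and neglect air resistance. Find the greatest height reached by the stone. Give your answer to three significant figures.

Vertical component of launch velocity: v_y = 12.0 sin 17.4° = 3.588 m/s.
At the highest point the vertical velocity is zero, so v_y² = 2 g h_max.
h_max = (3.588)² / (2 × 9.8) = 12.87 / 19.60 = 0.657 m.

0.657 m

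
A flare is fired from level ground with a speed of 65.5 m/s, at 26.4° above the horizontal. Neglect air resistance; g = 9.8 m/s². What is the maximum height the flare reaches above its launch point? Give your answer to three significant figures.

Vertical component of launch velocity: v_y = 65.5 sin 26.4° = 29.12 m/s.
At the highest point the vertical velocity is zero, so v_y² = 2 g h_max.
h_max = (29.12)² / (2 × 9.8) = 848.0 / 19.60 = 43.3 m.

43.3 m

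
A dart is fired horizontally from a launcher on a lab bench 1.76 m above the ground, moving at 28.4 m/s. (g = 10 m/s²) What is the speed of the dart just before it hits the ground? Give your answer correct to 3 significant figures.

29.0 m/s

Fall time: t = √(2 × 1.76 / 10) = 0.5933 s.
At impact: v_x = 28.4 m/s (unchanged), v_y = g t = 10 × 0.5933 = 5.933 m/s.
Speed = √(v_x² + v_y²) = √(806.6 + 35.20) = 29.0 m/s.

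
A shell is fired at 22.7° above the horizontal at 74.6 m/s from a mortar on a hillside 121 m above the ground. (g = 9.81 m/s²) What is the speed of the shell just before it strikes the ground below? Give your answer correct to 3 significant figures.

v_x = 74.6 cos 22.7° = 68.82 m/s is unchanged throughout.
For the vertical component, v_y² = v_y0² + 2 g h = (28.79)² + 2×9.81×121 = 3203, so |v_y| = 56.60 m/s.
Impact speed = √(v_x² + v_y²) = √(4736 + 3203) = 89.1 m/s.

89.1 m/s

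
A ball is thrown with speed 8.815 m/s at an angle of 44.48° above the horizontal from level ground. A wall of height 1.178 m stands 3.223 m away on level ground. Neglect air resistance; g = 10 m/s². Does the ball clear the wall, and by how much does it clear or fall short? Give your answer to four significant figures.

Yes — it clears the wall by 0.6740 m.

v_x = 8.815 cos 44.48° = 6.2895 m/s; v_y0 = 8.815 sin 44.48° = 6.1763 m/s.
Time to reach the wall: t = 3.223 / 6.2895 = 0.51244 s.
Height at that point: y = 6.1763×0.51244 − 5.000×0.51244² = 1.8520 m.
That is 1.8520 − 1.178 = 0.6740 m above the top of the wall, so the ball clears it.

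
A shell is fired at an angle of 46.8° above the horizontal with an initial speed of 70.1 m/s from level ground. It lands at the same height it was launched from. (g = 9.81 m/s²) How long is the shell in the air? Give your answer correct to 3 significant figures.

Vertical component: v_y = 70.1 sin 46.8° = 51.10 m/s.
For a projectile landing at launch height, time of flight is t = 2 v_y / g = 2 × 51.10 / 9.81 = 10.4 s.

10.4 s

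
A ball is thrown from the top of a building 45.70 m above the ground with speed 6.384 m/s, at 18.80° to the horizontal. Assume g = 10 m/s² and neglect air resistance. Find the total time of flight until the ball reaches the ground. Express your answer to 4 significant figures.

3.236 s

Vertical component: v_y = 6.384 sin 18.80° = 2.0573 m/s.
Taking up as positive with launch at y = 45.70 m, landing at y = 0: 0 = 45.70 + 2.0573 t − ½(10) t².
Solving 5.000 t² − 2.0573 t − 45.70 = 0 gives t = [2.0573 + √(2.0573² + 4·5.000·45.70)] / 10.00 = 3.236 s.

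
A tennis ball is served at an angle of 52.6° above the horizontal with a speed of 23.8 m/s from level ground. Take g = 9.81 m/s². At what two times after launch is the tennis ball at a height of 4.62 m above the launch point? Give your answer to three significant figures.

0.262 s and 3.59 s

v_y0 = 23.8 sin 52.6° = 18.91 m/s.
Set y = v_y0 t − ½ g t² = 4.62: 4.905 t² − 18.91 t + 4.62 = 0.
t = [18.91 ± √(357.6 − 90.64)] / 9.81 = (18.91 ± 16.34) / 9.81, giving t = 0.262 s or t = 3.59 s.
So the tennis ball is at 4.62 m at t = 0.262 s (rising) and t = 3.59 s (falling).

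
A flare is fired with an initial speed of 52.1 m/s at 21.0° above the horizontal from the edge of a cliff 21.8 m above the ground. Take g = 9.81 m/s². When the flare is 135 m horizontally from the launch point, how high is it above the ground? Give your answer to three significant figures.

35.8 m

v_x = 52.1 cos 21.0° = 48.64 m/s, v_y0 = 52.1 sin 21.0° = 18.67 m/s.
Time to reach x = 135 m: t = x / v_x = 135 / 48.64 = 2.775 s.
y = 21.8 + v_y0 t − ½ g t² = 21.8 + 18.67×2.775 − 4.905×2.775² = 35.8 m.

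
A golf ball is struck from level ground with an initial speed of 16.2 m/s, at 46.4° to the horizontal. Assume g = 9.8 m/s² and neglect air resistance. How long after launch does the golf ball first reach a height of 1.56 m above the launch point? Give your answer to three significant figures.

v_y0 = 16.2 sin 46.4° = 11.73 m/s.
Set y = v_y0 t − ½ g t² = 1.56: 4.900 t² − 11.73 t + 1.56 = 0.
t = [11.73 ± √(137.6 − 30.58)] / 9.8 = (11.73 ± 10.35) / 9.8, giving t = 0.141 s or t = 2.25 s.
The golf ball is on the way up at the first time, so t = 0.141 s.

0.141 s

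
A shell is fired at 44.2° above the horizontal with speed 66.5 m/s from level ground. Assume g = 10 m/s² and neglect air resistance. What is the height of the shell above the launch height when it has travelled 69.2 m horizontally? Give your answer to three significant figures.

56.8 m

v_x = 66.5 cos 44.2° = 47.67 m/s, v_y0 = 66.5 sin 44.2° = 46.36 m/s.
Time to reach x = 69.2 m: t = x / v_x = 69.2 / 47.67 = 1.452 s.
y = v_y0 t − ½ g t² = 46.36×1.452 − 5.000×1.452² = 56.8 m.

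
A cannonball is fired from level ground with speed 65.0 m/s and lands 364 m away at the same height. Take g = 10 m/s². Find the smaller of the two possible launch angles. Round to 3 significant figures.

29.7°

Level-ground range: R = v₀² sin(2θ)/g ⇒ sin 2θ = R g / v₀² = 364×10/65.0² = 0.8615.
2θ = arcsin(0.8615) = 59.49° or 180° − 59.49° = 120.51°.
So θ = 29.7° or θ = 60.3°.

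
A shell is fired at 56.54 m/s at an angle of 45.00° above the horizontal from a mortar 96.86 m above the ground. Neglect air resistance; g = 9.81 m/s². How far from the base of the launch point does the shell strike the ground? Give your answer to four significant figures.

404.0 m

Components: v_x = 56.54 cos 45.00° = 39.980 m/s, v_y = 56.54 sin 45.00° = 39.980 m/s.
Vertical: 0 = 96.86 + 39.980 t − ½(9.81) t² ⇒ 4.905 t² − 39.980 t − 96.86 = 0.
t = [39.980 + √(1598.4 + 1900.4)] / 9.810 = 10.105 s.
Horizontal: R = v_x · t = 39.980 × 10.105 = 404.0 m.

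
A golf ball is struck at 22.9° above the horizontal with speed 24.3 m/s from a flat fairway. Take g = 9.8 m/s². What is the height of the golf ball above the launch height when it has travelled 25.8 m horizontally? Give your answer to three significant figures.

4.39 m

v_x = 24.3 cos 22.9° = 22.38 m/s, v_y0 = 24.3 sin 22.9° = 9.456 m/s.
Time to reach x = 25.8 m: t = x / v_x = 25.8 / 22.38 = 1.153 s.
y = v_y0 t − ½ g t² = 9.456×1.153 − 4.900×1.153² = 4.39 m.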